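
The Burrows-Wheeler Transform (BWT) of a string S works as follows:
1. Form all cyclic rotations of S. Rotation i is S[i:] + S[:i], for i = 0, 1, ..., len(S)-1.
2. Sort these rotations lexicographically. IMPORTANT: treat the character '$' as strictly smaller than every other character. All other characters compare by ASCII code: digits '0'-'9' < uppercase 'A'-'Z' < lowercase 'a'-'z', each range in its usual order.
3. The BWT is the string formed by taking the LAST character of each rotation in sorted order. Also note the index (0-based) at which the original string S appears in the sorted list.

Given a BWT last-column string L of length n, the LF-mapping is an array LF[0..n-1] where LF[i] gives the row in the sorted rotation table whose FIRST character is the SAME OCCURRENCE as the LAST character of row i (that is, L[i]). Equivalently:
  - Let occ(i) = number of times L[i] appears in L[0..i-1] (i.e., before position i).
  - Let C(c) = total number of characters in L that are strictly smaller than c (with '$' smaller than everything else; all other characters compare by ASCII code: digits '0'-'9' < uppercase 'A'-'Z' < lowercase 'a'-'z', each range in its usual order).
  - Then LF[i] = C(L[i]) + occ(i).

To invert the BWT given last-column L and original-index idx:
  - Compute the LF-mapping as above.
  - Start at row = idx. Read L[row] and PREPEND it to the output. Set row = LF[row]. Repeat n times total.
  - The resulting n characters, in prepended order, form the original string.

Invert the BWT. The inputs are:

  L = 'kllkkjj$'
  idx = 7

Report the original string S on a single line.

Answer: ljljkkk$

Derivation:
LF mapping: 3 6 7 4 5 1 2 0
Walk LF starting at row 7, prepending L[row]:
  step 1: row=7, L[7]='$', prepend. Next row=LF[7]=0
  step 2: row=0, L[0]='k', prepend. Next row=LF[0]=3
  step 3: row=3, L[3]='k', prepend. Next row=LF[3]=4
  step 4: row=4, L[4]='k', prepend. Next row=LF[4]=5
  step 5: row=5, L[5]='j', prepend. Next row=LF[5]=1
  step 6: row=1, L[1]='l', prepend. Next row=LF[1]=6
  step 7: row=6, L[6]='j', prepend. Next row=LF[6]=2
  step 8: row=2, L[2]='l', prepend. Next row=LF[2]=7
Reversed output: ljljkkk$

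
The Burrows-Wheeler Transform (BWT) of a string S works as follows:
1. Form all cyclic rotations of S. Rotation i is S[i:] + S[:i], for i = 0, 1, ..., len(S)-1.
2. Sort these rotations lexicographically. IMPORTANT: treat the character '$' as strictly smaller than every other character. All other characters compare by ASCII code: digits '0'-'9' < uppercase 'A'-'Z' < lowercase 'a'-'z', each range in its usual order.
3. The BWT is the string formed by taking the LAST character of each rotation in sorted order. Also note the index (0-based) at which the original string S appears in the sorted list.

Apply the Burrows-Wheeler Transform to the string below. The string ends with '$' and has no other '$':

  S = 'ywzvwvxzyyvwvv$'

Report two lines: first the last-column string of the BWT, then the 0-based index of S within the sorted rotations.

Answer: vvwyzwvvyvy$zwx
11

Derivation:
All 15 rotations (rotation i = S[i:]+S[:i]):
  rot[0] = ywzvwvxzyyvwvv$
  rot[1] = wzvwvxzyyvwvv$y
  rot[2] = zvwvxzyyvwvv$yw
  rot[3] = vwvxzyyvwvv$ywz
  rot[4] = wvxzyyvwvv$ywzv
  rot[5] = vxzyyvwvv$ywzvw
  rot[6] = xzyyvwvv$ywzvwv
  rot[7] = zyyvwvv$ywzvwvx
  rot[8] = yyvwvv$ywzvwvxz
  rot[9] = yvwvv$ywzvwvxzy
  rot[10] = vwvv$ywzvwvxzyy
  rot[11] = wvv$ywzvwvxzyyv
  rot[12] = vv$ywzvwvxzyyvw
  rot[13] = v$ywzvwvxzyyvwv
  rot[14] = $ywzvwvxzyyvwvv
Sorted (with $ < everything):
  sorted[0] = $ywzvwvxzyyvwvv  (last char: 'v')
  sorted[1] = v$ywzvwvxzyyvwv  (last char: 'v')
  sorted[2] = vv$ywzvwvxzyyvw  (last char: 'w')
  sorted[3] = vwvv$ywzvwvxzyy  (last char: 'y')
  sorted[4] = vwvxzyyvwvv$ywz  (last char: 'z')
  sorted[5] = vxzyyvwvv$ywzvw  (last char: 'w')
  sorted[6] = wvv$ywzvwvxzyyv  (last char: 'v')
  sorted[7] = wvxzyyvwvv$ywzv  (last char: 'v')
  sorted[8] = wzvwvxzyyvwvv$y  (last char: 'y')
  sorted[9] = xzyyvwvv$ywzvwv  (last char: 'v')
  sorted[10] = yvwvv$ywzvwvxzy  (last char: 'y')
  sorted[11] = ywzvwvxzyyvwvv$  (last char: '$')
  sorted[12] = yyvwvv$ywzvwvxz  (last char: 'z')
  sorted[13] = zvwvxzyyvwvv$yw  (last char: 'w')
  sorted[14] = zyyvwvv$ywzvwvx  (last char: 'x')
Last column: vvwyzwvvyvy$zwx
Original string S is at sorted index 11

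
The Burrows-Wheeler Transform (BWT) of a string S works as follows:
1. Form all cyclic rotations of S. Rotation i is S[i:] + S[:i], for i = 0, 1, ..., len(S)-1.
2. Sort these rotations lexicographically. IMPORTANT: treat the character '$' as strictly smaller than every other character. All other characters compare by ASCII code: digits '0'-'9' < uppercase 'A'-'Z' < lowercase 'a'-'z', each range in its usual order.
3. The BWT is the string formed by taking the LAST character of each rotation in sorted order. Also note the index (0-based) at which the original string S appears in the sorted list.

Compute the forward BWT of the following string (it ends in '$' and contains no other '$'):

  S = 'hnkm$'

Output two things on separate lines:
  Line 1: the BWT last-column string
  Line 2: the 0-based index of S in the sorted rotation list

All 5 rotations (rotation i = S[i:]+S[:i]):
  rot[0] = hnkm$
  rot[1] = nkm$h
  rot[2] = km$hn
  rot[3] = m$hnk
  rot[4] = $hnkm
Sorted (with $ < everything):
  sorted[0] = $hnkm  (last char: 'm')
  sorted[1] = hnkm$  (last char: '$')
  sorted[2] = km$hn  (last char: 'n')
  sorted[3] = m$hnk  (last char: 'k')
  sorted[4] = nkm$h  (last char: 'h')
Last column: m$nkh
Original string S is at sorted index 1

Answer: m$nkh
1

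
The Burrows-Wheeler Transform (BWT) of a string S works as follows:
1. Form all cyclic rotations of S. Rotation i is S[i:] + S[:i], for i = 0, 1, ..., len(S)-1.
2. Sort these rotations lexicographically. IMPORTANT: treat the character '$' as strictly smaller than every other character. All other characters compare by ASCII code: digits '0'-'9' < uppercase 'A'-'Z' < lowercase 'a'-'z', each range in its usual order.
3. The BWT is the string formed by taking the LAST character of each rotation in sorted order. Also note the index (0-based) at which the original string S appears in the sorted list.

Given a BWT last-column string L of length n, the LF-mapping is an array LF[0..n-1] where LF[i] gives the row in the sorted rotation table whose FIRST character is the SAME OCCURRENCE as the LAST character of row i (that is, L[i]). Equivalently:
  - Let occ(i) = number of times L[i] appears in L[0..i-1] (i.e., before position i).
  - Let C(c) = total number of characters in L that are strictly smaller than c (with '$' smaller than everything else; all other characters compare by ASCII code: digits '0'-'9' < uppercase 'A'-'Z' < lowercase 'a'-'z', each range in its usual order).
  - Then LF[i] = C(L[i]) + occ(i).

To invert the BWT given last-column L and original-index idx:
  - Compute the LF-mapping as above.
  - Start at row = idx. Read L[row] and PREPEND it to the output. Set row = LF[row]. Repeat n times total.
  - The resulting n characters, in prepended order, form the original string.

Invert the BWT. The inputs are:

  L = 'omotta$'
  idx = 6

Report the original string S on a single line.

Answer: tomato$

Derivation:
LF mapping: 3 2 4 5 6 1 0
Walk LF starting at row 6, prepending L[row]:
  step 1: row=6, L[6]='$', prepend. Next row=LF[6]=0
  step 2: row=0, L[0]='o', prepend. Next row=LF[0]=3
  step 3: row=3, L[3]='t', prepend. Next row=LF[3]=5
  step 4: row=5, L[5]='a', prepend. Next row=LF[5]=1
  step 5: row=1, L[1]='m', prepend. Next row=LF[1]=2
  step 6: row=2, L[2]='o', prepend. Next row=LF[2]=4
  step 7: row=4, L[4]='t', prepend. Next row=LF[4]=6
Reversed output: tomato$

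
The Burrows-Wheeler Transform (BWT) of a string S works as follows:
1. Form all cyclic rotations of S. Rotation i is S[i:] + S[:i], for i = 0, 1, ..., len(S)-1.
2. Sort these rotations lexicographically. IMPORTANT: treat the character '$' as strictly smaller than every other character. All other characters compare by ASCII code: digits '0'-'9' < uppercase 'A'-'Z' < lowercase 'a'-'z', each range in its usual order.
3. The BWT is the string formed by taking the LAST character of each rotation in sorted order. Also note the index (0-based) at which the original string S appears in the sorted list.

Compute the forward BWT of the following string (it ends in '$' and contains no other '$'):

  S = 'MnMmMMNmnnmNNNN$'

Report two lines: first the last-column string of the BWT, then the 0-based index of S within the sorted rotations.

All 16 rotations (rotation i = S[i:]+S[:i]):
  rot[0] = MnMmMMNmnnmNNNN$
  rot[1] = nMmMMNmnnmNNNN$M
  rot[2] = MmMMNmnnmNNNN$Mn
  rot[3] = mMMNmnnmNNNN$MnM
  rot[4] = MMNmnnmNNNN$MnMm
  rot[5] = MNmnnmNNNN$MnMmM
  rot[6] = NmnnmNNNN$MnMmMM
  rot[7] = mnnmNNNN$MnMmMMN
  rot[8] = nnmNNNN$MnMmMMNm
  rot[9] = nmNNNN$MnMmMMNmn
  rot[10] = mNNNN$MnMmMMNmnn
  rot[11] = NNNN$MnMmMMNmnnm
  rot[12] = NNN$MnMmMMNmnnmN
  rot[13] = NN$MnMmMMNmnnmNN
  rot[14] = N$MnMmMMNmnnmNNN
  rot[15] = $MnMmMMNmnnmNNNN
Sorted (with $ < everything):
  sorted[0] = $MnMmMMNmnnmNNNN  (last char: 'N')
  sorted[1] = MMNmnnmNNNN$MnMm  (last char: 'm')
  sorted[2] = MNmnnmNNNN$MnMmM  (last char: 'M')
  sorted[3] = MmMMNmnnmNNNN$Mn  (last char: 'n')
  sorted[4] = MnMmMMNmnnmNNNN$  (last char: '$')
  sorted[5] = N$MnMmMMNmnnmNNN  (last char: 'N')
  sorted[6] = NN$MnMmMMNmnnmNN  (last char: 'N')
  sorted[7] = NNN$MnMmMMNmnnmN  (last char: 'N')
  sorted[8] = NNNN$MnMmMMNmnnm  (last char: 'm')
  sorted[9] = NmnnmNNNN$MnMmMM  (last char: 'M')
  sorted[10] = mMMNmnnmNNNN$MnM  (last char: 'M')
  sorted[11] = mNNNN$MnMmMMNmnn  (last char: 'n')
  sorted[12] = mnnmNNNN$MnMmMMN  (last char: 'N')
  sorted[13] = nMmMMNmnnmNNNN$M  (last char: 'M')
  sorted[14] = nmNNNN$MnMmMMNmn  (last char: 'n')
  sorted[15] = nnmNNNN$MnMmMMNm  (last char: 'm')
Last column: NmMn$NNNmMMnNMnm
Original string S is at sorted index 4

Answer: NmMn$NNNmMMnNMnm
4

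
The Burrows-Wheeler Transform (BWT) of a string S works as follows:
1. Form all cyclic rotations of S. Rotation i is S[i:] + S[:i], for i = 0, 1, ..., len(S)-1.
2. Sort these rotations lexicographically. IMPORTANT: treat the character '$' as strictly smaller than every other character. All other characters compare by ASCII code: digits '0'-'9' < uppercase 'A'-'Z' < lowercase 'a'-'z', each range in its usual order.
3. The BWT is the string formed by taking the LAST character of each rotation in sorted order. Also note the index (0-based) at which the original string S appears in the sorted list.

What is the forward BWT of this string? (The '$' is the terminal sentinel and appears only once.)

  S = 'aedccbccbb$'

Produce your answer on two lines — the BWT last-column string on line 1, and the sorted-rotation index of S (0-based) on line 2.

Answer: b$bccccbdea
1

Derivation:
All 11 rotations (rotation i = S[i:]+S[:i]):
  rot[0] = aedccbccbb$
  rot[1] = edccbccbb$a
  rot[2] = dccbccbb$ae
  rot[3] = ccbccbb$aed
  rot[4] = cbccbb$aedc
  rot[5] = bccbb$aedcc
  rot[6] = ccbb$aedccb
  rot[7] = cbb$aedccbc
  rot[8] = bb$aedccbcc
  rot[9] = b$aedccbccb
  rot[10] = $aedccbccbb
Sorted (with $ < everything):
  sorted[0] = $aedccbccbb  (last char: 'b')
  sorted[1] = aedccbccbb$  (last char: '$')
  sorted[2] = b$aedccbccb  (last char: 'b')
  sorted[3] = bb$aedccbcc  (last char: 'c')
  sorted[4] = bccbb$aedcc  (last char: 'c')
  sorted[5] = cbb$aedccbc  (last char: 'c')
  sorted[6] = cbccbb$aedc  (last char: 'c')
  sorted[7] = ccbb$aedccb  (last char: 'b')
  sorted[8] = ccbccbb$aed  (last char: 'd')
  sorted[9] = dccbccbb$ae  (last char: 'e')
  sorted[10] = edccbccbb$a  (last char: 'a')
Last column: b$bccccbdea
Original string S is at sorted index 1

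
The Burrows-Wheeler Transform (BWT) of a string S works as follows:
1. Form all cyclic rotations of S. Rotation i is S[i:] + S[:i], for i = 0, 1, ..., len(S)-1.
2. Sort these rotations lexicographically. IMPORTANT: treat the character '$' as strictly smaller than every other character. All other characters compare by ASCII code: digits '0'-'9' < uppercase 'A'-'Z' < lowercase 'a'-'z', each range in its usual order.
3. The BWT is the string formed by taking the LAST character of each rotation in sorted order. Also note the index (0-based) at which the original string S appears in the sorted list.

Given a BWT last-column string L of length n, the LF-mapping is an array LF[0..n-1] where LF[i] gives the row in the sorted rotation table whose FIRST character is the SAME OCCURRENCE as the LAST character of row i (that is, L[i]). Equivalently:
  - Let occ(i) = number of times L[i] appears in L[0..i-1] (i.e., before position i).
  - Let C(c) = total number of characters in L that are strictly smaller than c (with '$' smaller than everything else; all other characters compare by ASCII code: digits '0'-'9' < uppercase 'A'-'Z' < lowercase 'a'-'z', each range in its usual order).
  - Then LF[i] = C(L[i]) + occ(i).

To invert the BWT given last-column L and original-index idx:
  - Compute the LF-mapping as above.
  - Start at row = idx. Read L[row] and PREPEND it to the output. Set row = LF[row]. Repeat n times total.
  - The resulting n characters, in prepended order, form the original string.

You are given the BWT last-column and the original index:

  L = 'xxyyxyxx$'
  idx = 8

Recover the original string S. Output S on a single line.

LF mapping: 1 2 6 7 3 8 4 5 0
Walk LF starting at row 8, prepending L[row]:
  step 1: row=8, L[8]='$', prepend. Next row=LF[8]=0
  step 2: row=0, L[0]='x', prepend. Next row=LF[0]=1
  step 3: row=1, L[1]='x', prepend. Next row=LF[1]=2
  step 4: row=2, L[2]='y', prepend. Next row=LF[2]=6
  step 5: row=6, L[6]='x', prepend. Next row=LF[6]=4
  step 6: row=4, L[4]='x', prepend. Next row=LF[4]=3
  step 7: row=3, L[3]='y', prepend. Next row=LF[3]=7
  step 8: row=7, L[7]='x', prepend. Next row=LF[7]=5
  step 9: row=5, L[5]='y', prepend. Next row=LF[5]=8
Reversed output: yxyxxyxx$

Answer: yxyxxyxx$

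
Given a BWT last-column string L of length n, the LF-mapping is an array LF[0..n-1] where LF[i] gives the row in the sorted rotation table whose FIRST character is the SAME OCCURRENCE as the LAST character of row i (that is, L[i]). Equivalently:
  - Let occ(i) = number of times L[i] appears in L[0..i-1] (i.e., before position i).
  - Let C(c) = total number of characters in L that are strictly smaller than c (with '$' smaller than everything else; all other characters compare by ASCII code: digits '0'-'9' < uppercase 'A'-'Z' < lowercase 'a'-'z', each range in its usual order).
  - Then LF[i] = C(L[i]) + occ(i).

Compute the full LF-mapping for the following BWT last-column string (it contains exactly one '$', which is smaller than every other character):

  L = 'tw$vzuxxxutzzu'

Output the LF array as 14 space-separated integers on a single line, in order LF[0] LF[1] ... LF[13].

Answer: 1 7 0 6 11 3 8 9 10 4 2 12 13 5

Derivation:
Char counts: '$':1, 't':2, 'u':3, 'v':1, 'w':1, 'x':3, 'z':3
C (first-col start): C('$')=0, C('t')=1, C('u')=3, C('v')=6, C('w')=7, C('x')=8, C('z')=11
L[0]='t': occ=0, LF[0]=C('t')+0=1+0=1
L[1]='w': occ=0, LF[1]=C('w')+0=7+0=7
L[2]='$': occ=0, LF[2]=C('$')+0=0+0=0
L[3]='v': occ=0, LF[3]=C('v')+0=6+0=6
L[4]='z': occ=0, LF[4]=C('z')+0=11+0=11
L[5]='u': occ=0, LF[5]=C('u')+0=3+0=3
L[6]='x': occ=0, LF[6]=C('x')+0=8+0=8
L[7]='x': occ=1, LF[7]=C('x')+1=8+1=9
L[8]='x': occ=2, LF[8]=C('x')+2=8+2=10
L[9]='u': occ=1, LF[9]=C('u')+1=3+1=4
L[10]='t': occ=1, LF[10]=C('t')+1=1+1=2
L[11]='z': occ=1, LF[11]=C('z')+1=11+1=12
L[12]='z': occ=2, LF[12]=C('z')+2=11+2=13
L[13]='u': occ=2, LF[13]=C('u')+2=3+2=5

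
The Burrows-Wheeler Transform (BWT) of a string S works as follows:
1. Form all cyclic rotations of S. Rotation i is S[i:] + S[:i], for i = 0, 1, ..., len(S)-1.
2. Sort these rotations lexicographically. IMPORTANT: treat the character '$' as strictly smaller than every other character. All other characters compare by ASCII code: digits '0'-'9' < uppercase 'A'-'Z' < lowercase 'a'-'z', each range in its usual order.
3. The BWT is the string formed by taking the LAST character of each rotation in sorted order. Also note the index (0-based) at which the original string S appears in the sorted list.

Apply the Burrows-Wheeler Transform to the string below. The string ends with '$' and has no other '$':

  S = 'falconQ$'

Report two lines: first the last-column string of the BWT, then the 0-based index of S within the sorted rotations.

All 8 rotations (rotation i = S[i:]+S[:i]):
  rot[0] = falconQ$
  rot[1] = alconQ$f
  rot[2] = lconQ$fa
  rot[3] = conQ$fal
  rot[4] = onQ$falc
  rot[5] = nQ$falco
  rot[6] = Q$falcon
  rot[7] = $falconQ
Sorted (with $ < everything):
  sorted[0] = $falconQ  (last char: 'Q')
  sorted[1] = Q$falcon  (last char: 'n')
  sorted[2] = alconQ$f  (last char: 'f')
  sorted[3] = conQ$fal  (last char: 'l')
  sorted[4] = falconQ$  (last char: '$')
  sorted[5] = lconQ$fa  (last char: 'a')
  sorted[6] = nQ$falco  (last char: 'o')
  sorted[7] = onQ$falc  (last char: 'c')
Last column: Qnfl$aoc
Original string S is at sorted index 4

Answer: Qnfl$aoc
4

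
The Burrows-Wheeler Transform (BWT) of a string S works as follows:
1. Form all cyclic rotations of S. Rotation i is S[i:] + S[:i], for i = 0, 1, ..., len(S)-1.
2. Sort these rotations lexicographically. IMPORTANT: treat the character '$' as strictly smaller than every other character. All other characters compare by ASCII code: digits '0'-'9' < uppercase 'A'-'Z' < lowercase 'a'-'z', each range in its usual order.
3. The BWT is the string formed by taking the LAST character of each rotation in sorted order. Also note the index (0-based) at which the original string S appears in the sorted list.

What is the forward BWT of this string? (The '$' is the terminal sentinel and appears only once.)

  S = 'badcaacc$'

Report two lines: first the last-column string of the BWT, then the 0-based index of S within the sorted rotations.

All 9 rotations (rotation i = S[i:]+S[:i]):
  rot[0] = badcaacc$
  rot[1] = adcaacc$b
  rot[2] = dcaacc$ba
  rot[3] = caacc$bad
  rot[4] = aacc$badc
  rot[5] = acc$badca
  rot[6] = cc$badcaa
  rot[7] = c$badcaac
  rot[8] = $badcaacc
Sorted (with $ < everything):
  sorted[0] = $badcaacc  (last char: 'c')
  sorted[1] = aacc$badc  (last char: 'c')
  sorted[2] = acc$badca  (last char: 'a')
  sorted[3] = adcaacc$b  (last char: 'b')
  sorted[4] = badcaacc$  (last char: '$')
  sorted[5] = c$badcaac  (last char: 'c')
  sorted[6] = caacc$bad  (last char: 'd')
  sorted[7] = cc$badcaa  (last char: 'a')
  sorted[8] = dcaacc$ba  (last char: 'a')
Last column: ccab$cdaa
Original string S is at sorted index 4

Answer: ccab$cdaa
4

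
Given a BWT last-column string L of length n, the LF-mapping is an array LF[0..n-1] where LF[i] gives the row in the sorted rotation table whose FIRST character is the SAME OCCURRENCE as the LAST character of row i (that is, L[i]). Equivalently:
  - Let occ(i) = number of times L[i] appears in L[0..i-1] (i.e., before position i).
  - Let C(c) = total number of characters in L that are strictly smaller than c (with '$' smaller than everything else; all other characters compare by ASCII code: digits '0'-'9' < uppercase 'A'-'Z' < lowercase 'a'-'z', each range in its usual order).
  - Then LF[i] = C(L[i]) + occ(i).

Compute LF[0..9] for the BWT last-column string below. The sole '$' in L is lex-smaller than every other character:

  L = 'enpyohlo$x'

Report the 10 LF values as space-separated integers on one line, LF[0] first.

Answer: 1 4 7 9 5 2 3 6 0 8

Derivation:
Char counts: '$':1, 'e':1, 'h':1, 'l':1, 'n':1, 'o':2, 'p':1, 'x':1, 'y':1
C (first-col start): C('$')=0, C('e')=1, C('h')=2, C('l')=3, C('n')=4, C('o')=5, C('p')=7, C('x')=8, C('y')=9
L[0]='e': occ=0, LF[0]=C('e')+0=1+0=1
L[1]='n': occ=0, LF[1]=C('n')+0=4+0=4
L[2]='p': occ=0, LF[2]=C('p')+0=7+0=7
L[3]='y': occ=0, LF[3]=C('y')+0=9+0=9
L[4]='o': occ=0, LF[4]=C('o')+0=5+0=5
L[5]='h': occ=0, LF[5]=C('h')+0=2+0=2
L[6]='l': occ=0, LF[6]=C('l')+0=3+0=3
L[7]='o': occ=1, LF[7]=C('o')+1=5+1=6
L[8]='$': occ=0, LF[8]=C('$')+0=0+0=0
L[9]='x': occ=0, LF[9]=C('x')+0=8+0=8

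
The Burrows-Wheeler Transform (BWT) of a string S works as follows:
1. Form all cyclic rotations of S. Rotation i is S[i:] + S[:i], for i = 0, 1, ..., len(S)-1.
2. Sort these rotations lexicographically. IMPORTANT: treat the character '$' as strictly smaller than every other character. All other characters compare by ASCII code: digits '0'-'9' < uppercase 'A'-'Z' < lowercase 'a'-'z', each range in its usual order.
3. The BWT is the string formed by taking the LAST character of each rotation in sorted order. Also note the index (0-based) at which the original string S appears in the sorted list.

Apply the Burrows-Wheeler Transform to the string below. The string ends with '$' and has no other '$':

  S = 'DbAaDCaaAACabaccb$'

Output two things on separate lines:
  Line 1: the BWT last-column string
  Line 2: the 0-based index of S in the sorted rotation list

All 18 rotations (rotation i = S[i:]+S[:i]):
  rot[0] = DbAaDCaaAACabaccb$
  rot[1] = bAaDCaaAACabaccb$D
  rot[2] = AaDCaaAACabaccb$Db
  rot[3] = aDCaaAACabaccb$DbA
  rot[4] = DCaaAACabaccb$DbAa
  rot[5] = CaaAACabaccb$DbAaD
  rot[6] = aaAACabaccb$DbAaDC
  rot[7] = aAACabaccb$DbAaDCa
  rot[8] = AACabaccb$DbAaDCaa
  rot[9] = ACabaccb$DbAaDCaaA
  rot[10] = Cabaccb$DbAaDCaaAA
  rot[11] = abaccb$DbAaDCaaAAC
  rot[12] = baccb$DbAaDCaaAACa
  rot[13] = accb$DbAaDCaaAACab
  rot[14] = ccb$DbAaDCaaAACaba
  rot[15] = cb$DbAaDCaaAACabac
  rot[16] = b$DbAaDCaaAACabacc
  rot[17] = $DbAaDCaaAACabaccb
Sorted (with $ < everything):
  sorted[0] = $DbAaDCaaAACabaccb  (last char: 'b')
  sorted[1] = AACabaccb$DbAaDCaa  (last char: 'a')
  sorted[2] = ACabaccb$DbAaDCaaA  (last char: 'A')
  sorted[3] = AaDCaaAACabaccb$Db  (last char: 'b')
  sorted[4] = CaaAACabaccb$DbAaD  (last char: 'D')
  sorted[5] = Cabaccb$DbAaDCaaAA  (last char: 'A')
  sorted[6] = DCaaAACabaccb$DbAa  (last char: 'a')
  sorted[7] = DbAaDCaaAACabaccb$  (last char: '$')
  sorted[8] = aAACabaccb$DbAaDCa  (last char: 'a')
  sorted[9] = aDCaaAACabaccb$DbA  (last char: 'A')
  sorted[10] = aaAACabaccb$DbAaDC  (last char: 'C')
  sorted[11] = abaccb$DbAaDCaaAAC  (last char: 'C')
  sorted[12] = accb$DbAaDCaaAACab  (last char: 'b')
  sorted[13] = b$DbAaDCaaAACabacc  (last char: 'c')
  sorted[14] = bAaDCaaAACabaccb$D  (last char: 'D')
  sorted[15] = baccb$DbAaDCaaAACa  (last char: 'a')
  sorted[16] = cb$DbAaDCaaAACabac  (last char: 'c')
  sorted[17] = ccb$DbAaDCaaAACaba  (last char: 'a')
Last column: baAbDAa$aACCbcDaca
Original string S is at sorted index 7

Answer: baAbDAa$aACCbcDaca
7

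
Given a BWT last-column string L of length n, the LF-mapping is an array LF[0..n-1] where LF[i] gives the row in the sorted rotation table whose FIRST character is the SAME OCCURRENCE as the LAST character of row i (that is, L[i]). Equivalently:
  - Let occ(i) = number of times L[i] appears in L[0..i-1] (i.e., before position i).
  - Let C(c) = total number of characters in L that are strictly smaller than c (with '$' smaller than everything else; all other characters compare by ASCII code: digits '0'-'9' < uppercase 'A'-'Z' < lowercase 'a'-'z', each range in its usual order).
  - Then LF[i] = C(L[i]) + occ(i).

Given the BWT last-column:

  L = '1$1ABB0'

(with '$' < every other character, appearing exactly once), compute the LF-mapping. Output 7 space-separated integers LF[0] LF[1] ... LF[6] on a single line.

Char counts: '$':1, '0':1, '1':2, 'A':1, 'B':2
C (first-col start): C('$')=0, C('0')=1, C('1')=2, C('A')=4, C('B')=5
L[0]='1': occ=0, LF[0]=C('1')+0=2+0=2
L[1]='$': occ=0, LF[1]=C('$')+0=0+0=0
L[2]='1': occ=1, LF[2]=C('1')+1=2+1=3
L[3]='A': occ=0, LF[3]=C('A')+0=4+0=4
L[4]='B': occ=0, LF[4]=C('B')+0=5+0=5
L[5]='B': occ=1, LF[5]=C('B')+1=5+1=6
L[6]='0': occ=0, LF[6]=C('0')+0=1+0=1

Answer: 2 0 3 4 5 6 1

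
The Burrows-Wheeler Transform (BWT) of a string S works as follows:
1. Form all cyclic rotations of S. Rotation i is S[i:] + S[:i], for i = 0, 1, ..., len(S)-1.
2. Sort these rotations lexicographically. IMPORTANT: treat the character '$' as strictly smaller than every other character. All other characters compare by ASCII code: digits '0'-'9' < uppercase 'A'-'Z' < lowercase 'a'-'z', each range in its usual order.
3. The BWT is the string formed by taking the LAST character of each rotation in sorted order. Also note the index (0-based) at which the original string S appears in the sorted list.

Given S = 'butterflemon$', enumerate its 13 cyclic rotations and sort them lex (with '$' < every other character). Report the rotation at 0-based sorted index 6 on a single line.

All 13 rotations (rotation i = S[i:]+S[:i]):
  rot[0] = butterflemon$
  rot[1] = utterflemon$b
  rot[2] = tterflemon$bu
  rot[3] = terflemon$but
  rot[4] = erflemon$butt
  rot[5] = rflemon$butte
  rot[6] = flemon$butter
  rot[7] = lemon$butterf
  rot[8] = emon$butterfl
  rot[9] = mon$butterfle
  rot[10] = on$butterflem
  rot[11] = n$butterflemo
  rot[12] = $butterflemon
Sorted (with $ < everything):
  sorted[0] = $butterflemon
  sorted[1] = butterflemon$
  sorted[2] = emon$butterfl
  sorted[3] = erflemon$butt
  sorted[4] = flemon$butter
  sorted[5] = lemon$butterf
  sorted[6] = mon$butterfle
  sorted[7] = n$butterflemo
  sorted[8] = on$butterflem
  sorted[9] = rflemon$butte
  sorted[10] = terflemon$but
  sorted[11] = tterflemon$bu
  sorted[12] = utterflemon$b
sorted[6] = mon$butterfle

Answer: mon$butterfle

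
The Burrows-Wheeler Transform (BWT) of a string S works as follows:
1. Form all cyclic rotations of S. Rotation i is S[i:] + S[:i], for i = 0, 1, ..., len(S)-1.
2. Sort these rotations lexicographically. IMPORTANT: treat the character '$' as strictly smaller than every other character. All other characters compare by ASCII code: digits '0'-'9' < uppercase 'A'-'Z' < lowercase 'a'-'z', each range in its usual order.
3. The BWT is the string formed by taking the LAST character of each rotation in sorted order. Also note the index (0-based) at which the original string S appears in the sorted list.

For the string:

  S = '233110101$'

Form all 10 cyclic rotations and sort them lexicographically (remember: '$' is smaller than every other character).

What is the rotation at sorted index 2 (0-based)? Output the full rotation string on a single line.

All 10 rotations (rotation i = S[i:]+S[:i]):
  rot[0] = 233110101$
  rot[1] = 33110101$2
  rot[2] = 3110101$23
  rot[3] = 110101$233
  rot[4] = 10101$2331
  rot[5] = 0101$23311
  rot[6] = 101$233110
  rot[7] = 01$2331101
  rot[8] = 1$23311010
  rot[9] = $233110101
Sorted (with $ < everything):
  sorted[0] = $233110101
  sorted[1] = 01$2331101
  sorted[2] = 0101$23311
  sorted[3] = 1$23311010
  sorted[4] = 101$233110
  sorted[5] = 10101$2331
  sorted[6] = 110101$233
  sorted[7] = 233110101$
  sorted[8] = 3110101$23
  sorted[9] = 33110101$2
sorted[2] = 0101$23311

Answer: 0101$23311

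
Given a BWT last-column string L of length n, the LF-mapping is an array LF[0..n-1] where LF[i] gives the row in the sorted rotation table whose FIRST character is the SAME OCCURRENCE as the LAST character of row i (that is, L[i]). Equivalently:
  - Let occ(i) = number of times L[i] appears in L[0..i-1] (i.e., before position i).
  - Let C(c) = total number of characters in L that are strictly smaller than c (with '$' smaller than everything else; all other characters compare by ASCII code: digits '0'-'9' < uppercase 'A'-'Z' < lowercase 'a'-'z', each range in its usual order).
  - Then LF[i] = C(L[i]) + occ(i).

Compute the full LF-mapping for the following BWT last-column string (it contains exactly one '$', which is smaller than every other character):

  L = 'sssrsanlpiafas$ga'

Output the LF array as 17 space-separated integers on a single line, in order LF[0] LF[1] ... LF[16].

Answer: 12 13 14 11 15 1 9 8 10 7 2 5 3 16 0 6 4

Derivation:
Char counts: '$':1, 'a':4, 'f':1, 'g':1, 'i':1, 'l':1, 'n':1, 'p':1, 'r':1, 's':5
C (first-col start): C('$')=0, C('a')=1, C('f')=5, C('g')=6, C('i')=7, C('l')=8, C('n')=9, C('p')=10, C('r')=11, C('s')=12
L[0]='s': occ=0, LF[0]=C('s')+0=12+0=12
L[1]='s': occ=1, LF[1]=C('s')+1=12+1=13
L[2]='s': occ=2, LF[2]=C('s')+2=12+2=14
L[3]='r': occ=0, LF[3]=C('r')+0=11+0=11
L[4]='s': occ=3, LF[4]=C('s')+3=12+3=15
L[5]='a': occ=0, LF[5]=C('a')+0=1+0=1
L[6]='n': occ=0, LF[6]=C('n')+0=9+0=9
L[7]='l': occ=0, LF[7]=C('l')+0=8+0=8
L[8]='p': occ=0, LF[8]=C('p')+0=10+0=10
L[9]='i': occ=0, LF[9]=C('i')+0=7+0=7
L[10]='a': occ=1, LF[10]=C('a')+1=1+1=2
L[11]='f': occ=0, LF[11]=C('f')+0=5+0=5
L[12]='a': occ=2, LF[12]=C('a')+2=1+2=3
L[13]='s': occ=4, LF[13]=C('s')+4=12+4=16
L[14]='$': occ=0, LF[14]=C('$')+0=0+0=0
L[15]='g': occ=0, LF[15]=C('g')+0=6+0=6
L[16]='a': occ=3, LF[16]=C('a')+3=1+3=4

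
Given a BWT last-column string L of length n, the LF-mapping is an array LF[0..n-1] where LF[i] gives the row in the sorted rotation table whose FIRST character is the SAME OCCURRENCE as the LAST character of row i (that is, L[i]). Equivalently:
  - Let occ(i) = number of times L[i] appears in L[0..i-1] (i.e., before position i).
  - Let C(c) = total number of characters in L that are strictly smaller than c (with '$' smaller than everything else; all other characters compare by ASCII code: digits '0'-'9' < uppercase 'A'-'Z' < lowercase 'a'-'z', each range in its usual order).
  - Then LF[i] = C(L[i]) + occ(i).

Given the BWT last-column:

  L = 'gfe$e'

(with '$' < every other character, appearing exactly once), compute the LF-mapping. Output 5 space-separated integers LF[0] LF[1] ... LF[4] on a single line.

Char counts: '$':1, 'e':2, 'f':1, 'g':1
C (first-col start): C('$')=0, C('e')=1, C('f')=3, C('g')=4
L[0]='g': occ=0, LF[0]=C('g')+0=4+0=4
L[1]='f': occ=0, LF[1]=C('f')+0=3+0=3
L[2]='e': occ=0, LF[2]=C('e')+0=1+0=1
L[3]='$': occ=0, LF[3]=C('$')+0=0+0=0
L[4]='e': occ=1, LF[4]=C('e')+1=1+1=2

Answer: 4 3 1 0 2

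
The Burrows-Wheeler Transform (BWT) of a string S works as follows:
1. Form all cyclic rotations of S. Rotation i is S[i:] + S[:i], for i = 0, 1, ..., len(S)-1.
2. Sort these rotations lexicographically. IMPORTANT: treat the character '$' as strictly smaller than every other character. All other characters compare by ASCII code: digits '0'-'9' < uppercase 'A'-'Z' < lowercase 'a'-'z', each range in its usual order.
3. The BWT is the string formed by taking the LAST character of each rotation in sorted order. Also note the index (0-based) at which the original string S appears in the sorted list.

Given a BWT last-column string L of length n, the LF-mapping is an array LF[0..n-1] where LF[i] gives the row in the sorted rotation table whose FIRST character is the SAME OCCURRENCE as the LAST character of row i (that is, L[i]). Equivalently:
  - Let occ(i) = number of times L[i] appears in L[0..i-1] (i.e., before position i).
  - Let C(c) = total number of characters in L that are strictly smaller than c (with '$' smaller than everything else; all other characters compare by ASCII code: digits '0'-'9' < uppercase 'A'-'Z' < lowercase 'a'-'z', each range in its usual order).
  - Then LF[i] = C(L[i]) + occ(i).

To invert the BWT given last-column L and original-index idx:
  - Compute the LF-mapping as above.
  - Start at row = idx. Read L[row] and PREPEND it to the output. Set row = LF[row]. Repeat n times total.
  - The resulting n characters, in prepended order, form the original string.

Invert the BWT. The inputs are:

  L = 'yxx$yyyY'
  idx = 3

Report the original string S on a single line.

LF mapping: 4 2 3 0 5 6 7 1
Walk LF starting at row 3, prepending L[row]:
  step 1: row=3, L[3]='$', prepend. Next row=LF[3]=0
  step 2: row=0, L[0]='y', prepend. Next row=LF[0]=4
  step 3: row=4, L[4]='y', prepend. Next row=LF[4]=5
  step 4: row=5, L[5]='y', prepend. Next row=LF[5]=6
  step 5: row=6, L[6]='y', prepend. Next row=LF[6]=7
  step 6: row=7, L[7]='Y', prepend. Next row=LF[7]=1
  step 7: row=1, L[1]='x', prepend. Next row=LF[1]=2
  step 8: row=2, L[2]='x', prepend. Next row=LF[2]=3
Reversed output: xxYyyyy$

Answer: xxYyyyy$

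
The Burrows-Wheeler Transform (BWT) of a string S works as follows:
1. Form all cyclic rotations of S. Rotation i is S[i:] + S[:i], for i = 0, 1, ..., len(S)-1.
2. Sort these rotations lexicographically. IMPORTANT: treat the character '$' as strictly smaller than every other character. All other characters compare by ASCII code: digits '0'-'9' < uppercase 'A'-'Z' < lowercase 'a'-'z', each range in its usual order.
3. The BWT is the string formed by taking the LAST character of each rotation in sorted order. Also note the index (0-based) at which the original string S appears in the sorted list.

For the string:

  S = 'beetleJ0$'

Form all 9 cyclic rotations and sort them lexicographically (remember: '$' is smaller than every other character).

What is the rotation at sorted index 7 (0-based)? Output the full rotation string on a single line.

Answer: leJ0$beet

Derivation:
All 9 rotations (rotation i = S[i:]+S[:i]):
  rot[0] = beetleJ0$
  rot[1] = eetleJ0$b
  rot[2] = etleJ0$be
  rot[3] = tleJ0$bee
  rot[4] = leJ0$beet
  rot[5] = eJ0$beetl
  rot[6] = J0$beetle
  rot[7] = 0$beetleJ
  rot[8] = $beetleJ0
Sorted (with $ < everything):
  sorted[0] = $beetleJ0
  sorted[1] = 0$beetleJ
  sorted[2] = J0$beetle
  sorted[3] = beetleJ0$
  sorted[4] = eJ0$beetl
  sorted[5] = eetleJ0$b
  sorted[6] = etleJ0$be
  sorted[7] = leJ0$beet
  sorted[8] = tleJ0$bee
sorted[7] = leJ0$beet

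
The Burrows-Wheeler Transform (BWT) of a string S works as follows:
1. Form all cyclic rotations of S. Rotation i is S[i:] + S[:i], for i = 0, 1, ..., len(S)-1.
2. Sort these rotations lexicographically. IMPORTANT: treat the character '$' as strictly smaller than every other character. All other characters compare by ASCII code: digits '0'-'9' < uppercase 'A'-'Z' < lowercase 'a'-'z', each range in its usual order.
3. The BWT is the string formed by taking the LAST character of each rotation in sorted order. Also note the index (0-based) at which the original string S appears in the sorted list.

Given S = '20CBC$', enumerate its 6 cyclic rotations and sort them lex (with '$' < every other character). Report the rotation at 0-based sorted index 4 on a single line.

All 6 rotations (rotation i = S[i:]+S[:i]):
  rot[0] = 20CBC$
  rot[1] = 0CBC$2
  rot[2] = CBC$20
  rot[3] = BC$20C
  rot[4] = C$20CB
  rot[5] = $20CBC
Sorted (with $ < everything):
  sorted[0] = $20CBC
  sorted[1] = 0CBC$2
  sorted[2] = 20CBC$
  sorted[3] = BC$20C
  sorted[4] = C$20CB
  sorted[5] = CBC$20
sorted[4] = C$20CB

Answer: C$20CB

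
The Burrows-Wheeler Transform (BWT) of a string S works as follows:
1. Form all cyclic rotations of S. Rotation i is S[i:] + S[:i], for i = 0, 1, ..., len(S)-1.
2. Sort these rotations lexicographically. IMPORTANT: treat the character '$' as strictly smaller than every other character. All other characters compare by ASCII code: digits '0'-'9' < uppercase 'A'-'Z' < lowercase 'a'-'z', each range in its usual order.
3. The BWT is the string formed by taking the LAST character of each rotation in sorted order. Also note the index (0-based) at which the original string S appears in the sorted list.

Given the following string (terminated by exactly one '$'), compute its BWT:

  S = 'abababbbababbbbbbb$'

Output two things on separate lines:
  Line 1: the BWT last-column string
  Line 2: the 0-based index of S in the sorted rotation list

All 19 rotations (rotation i = S[i:]+S[:i]):
  rot[0] = abababbbababbbbbbb$
  rot[1] = bababbbababbbbbbb$a
  rot[2] = ababbbababbbbbbb$ab
  rot[3] = babbbababbbbbbb$aba
  rot[4] = abbbababbbbbbb$abab
  rot[5] = bbbababbbbbbb$ababa
  rot[6] = bbababbbbbbb$ababab
  rot[7] = bababbbbbbb$abababb
  rot[8] = ababbbbbbb$abababbb
  rot[9] = babbbbbbb$abababbba
  rot[10] = abbbbbbb$abababbbab
  rot[11] = bbbbbbb$abababbbaba
  rot[12] = bbbbbb$abababbbabab
  rot[13] = bbbbb$abababbbababb
  rot[14] = bbbb$abababbbababbb
  rot[15] = bbb$abababbbababbbb
  rot[16] = bb$abababbbababbbbb
  rot[17] = b$abababbbababbbbbb
  rot[18] = $abababbbababbbbbbb
Sorted (with $ < everything):
  sorted[0] = $abababbbababbbbbbb  (last char: 'b')
  sorted[1] = abababbbababbbbbbb$  (last char: '$')
  sorted[2] = ababbbababbbbbbb$ab  (last char: 'b')
  sorted[3] = ababbbbbbb$abababbb  (last char: 'b')
  sorted[4] = abbbababbbbbbb$abab  (last char: 'b')
  sorted[5] = abbbbbbb$abababbbab  (last char: 'b')
  sorted[6] = b$abababbbababbbbbb  (last char: 'b')
  sorted[7] = bababbbababbbbbbb$a  (last char: 'a')
  sorted[8] = bababbbbbbb$abababb  (last char: 'b')
  sorted[9] = babbbababbbbbbb$aba  (last char: 'a')
  sorted[10] = babbbbbbb$abababbba  (last char: 'a')
  sorted[11] = bb$abababbbababbbbb  (last char: 'b')
  sorted[12] = bbababbbbbbb$ababab  (last char: 'b')
  sorted[13] = bbb$abababbbababbbb  (last char: 'b')
  sorted[14] = bbbababbbbbbb$ababa  (last char: 'a')
  sorted[15] = bbbb$abababbbababbb  (last char: 'b')
  sorted[16] = bbbbb$abababbbababb  (last char: 'b')
  sorted[17] = bbbbbb$abababbbabab  (last char: 'b')
  sorted[18] = bbbbbbb$abababbbaba  (last char: 'a')
Last column: b$bbbbbabaabbbabbba
Original string S is at sorted index 1

Answer: b$bbbbbabaabbbabbba
1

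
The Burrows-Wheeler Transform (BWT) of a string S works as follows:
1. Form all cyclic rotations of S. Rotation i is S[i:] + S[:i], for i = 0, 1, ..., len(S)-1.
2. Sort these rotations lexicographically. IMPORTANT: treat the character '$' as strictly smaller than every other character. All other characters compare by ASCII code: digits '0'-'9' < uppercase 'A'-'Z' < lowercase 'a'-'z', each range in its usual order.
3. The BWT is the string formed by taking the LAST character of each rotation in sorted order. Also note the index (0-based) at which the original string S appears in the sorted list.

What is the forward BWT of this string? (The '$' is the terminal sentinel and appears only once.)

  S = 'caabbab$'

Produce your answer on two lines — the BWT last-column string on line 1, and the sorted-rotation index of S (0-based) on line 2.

Answer: bcbaaba$
7

Derivation:
All 8 rotations (rotation i = S[i:]+S[:i]):
  rot[0] = caabbab$
  rot[1] = aabbab$c
  rot[2] = abbab$ca
  rot[3] = bbab$caa
  rot[4] = bab$caab
  rot[5] = ab$caabb
  rot[6] = b$caabba
  rot[7] = $caabbab
Sorted (with $ < everything):
  sorted[0] = $caabbab  (last char: 'b')
  sorted[1] = aabbab$c  (last char: 'c')
  sorted[2] = ab$caabb  (last char: 'b')
  sorted[3] = abbab$ca  (last char: 'a')
  sorted[4] = b$caabba  (last char: 'a')
  sorted[5] = bab$caab  (last char: 'b')
  sorted[6] = bbab$caa  (last char: 'a')
  sorted[7] = caabbab$  (last char: '$')
Last column: bcbaaba$
Original string S is at sorted index 7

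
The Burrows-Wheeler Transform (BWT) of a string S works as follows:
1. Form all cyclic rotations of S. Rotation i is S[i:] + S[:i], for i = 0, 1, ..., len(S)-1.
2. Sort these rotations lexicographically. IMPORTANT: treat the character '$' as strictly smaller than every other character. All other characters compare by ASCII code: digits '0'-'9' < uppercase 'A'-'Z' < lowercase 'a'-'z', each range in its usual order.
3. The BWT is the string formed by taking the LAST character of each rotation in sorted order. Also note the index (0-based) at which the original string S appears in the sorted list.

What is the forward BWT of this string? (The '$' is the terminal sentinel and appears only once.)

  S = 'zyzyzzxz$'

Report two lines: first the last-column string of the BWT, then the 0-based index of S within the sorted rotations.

All 9 rotations (rotation i = S[i:]+S[:i]):
  rot[0] = zyzyzzxz$
  rot[1] = yzyzzxz$z
  rot[2] = zyzzxz$zy
  rot[3] = yzzxz$zyz
  rot[4] = zzxz$zyzy
  rot[5] = zxz$zyzyz
  rot[6] = xz$zyzyzz
  rot[7] = z$zyzyzzx
  rot[8] = $zyzyzzxz
Sorted (with $ < everything):
  sorted[0] = $zyzyzzxz  (last char: 'z')
  sorted[1] = xz$zyzyzz  (last char: 'z')
  sorted[2] = yzyzzxz$z  (last char: 'z')
  sorted[3] = yzzxz$zyz  (last char: 'z')
  sorted[4] = z$zyzyzzx  (last char: 'x')
  sorted[5] = zxz$zyzyz  (last char: 'z')
  sorted[6] = zyzyzzxz$  (last char: '$')
  sorted[7] = zyzzxz$zy  (last char: 'y')
  sorted[8] = zzxz$zyzy  (last char: 'y')
Last column: zzzzxz$yy
Original string S is at sorted index 6

Answer: zzzzxz$yy
6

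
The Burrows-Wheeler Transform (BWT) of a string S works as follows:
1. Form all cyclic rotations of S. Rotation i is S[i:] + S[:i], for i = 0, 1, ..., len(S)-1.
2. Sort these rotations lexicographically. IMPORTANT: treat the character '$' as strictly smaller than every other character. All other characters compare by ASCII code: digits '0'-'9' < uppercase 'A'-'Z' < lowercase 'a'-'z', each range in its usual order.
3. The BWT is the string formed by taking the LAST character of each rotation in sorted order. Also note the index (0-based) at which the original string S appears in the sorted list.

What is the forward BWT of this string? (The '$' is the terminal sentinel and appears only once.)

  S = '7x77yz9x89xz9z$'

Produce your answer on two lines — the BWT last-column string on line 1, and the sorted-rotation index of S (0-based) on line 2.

Answer: zx$7xz8z79979yx
2

Derivation:
All 15 rotations (rotation i = S[i:]+S[:i]):
  rot[0] = 7x77yz9x89xz9z$
  rot[1] = x77yz9x89xz9z$7
  rot[2] = 77yz9x89xz9z$7x
  rot[3] = 7yz9x89xz9z$7x7
  rot[4] = yz9x89xz9z$7x77
  rot[5] = z9x89xz9z$7x77y
  rot[6] = 9x89xz9z$7x77yz
  rot[7] = x89xz9z$7x77yz9
  rot[8] = 89xz9z$7x77yz9x
  rot[9] = 9xz9z$7x77yz9x8
  rot[10] = xz9z$7x77yz9x89
  rot[11] = z9z$7x77yz9x89x
  rot[12] = 9z$7x77yz9x89xz
  rot[13] = z$7x77yz9x89xz9
  rot[14] = $7x77yz9x89xz9z
Sorted (with $ < everything):
  sorted[0] = $7x77yz9x89xz9z  (last char: 'z')
  sorted[1] = 77yz9x89xz9z$7x  (last char: 'x')
  sorted[2] = 7x77yz9x89xz9z$  (last char: '$')
  sorted[3] = 7yz9x89xz9z$7x7  (last char: '7')
  sorted[4] = 89xz9z$7x77yz9x  (last char: 'x')
  sorted[5] = 9x89xz9z$7x77yz  (last char: 'z')
  sorted[6] = 9xz9z$7x77yz9x8  (last char: '8')
  sorted[7] = 9z$7x77yz9x89xz  (last char: 'z')
  sorted[8] = x77yz9x89xz9z$7  (last char: '7')
  sorted[9] = x89xz9z$7x77yz9  (last char: '9')
  sorted[10] = xz9z$7x77yz9x89  (last char: '9')
  sorted[11] = yz9x89xz9z$7x77  (last char: '7')
  sorted[12] = z$7x77yz9x89xz9  (last char: '9')
  sorted[13] = z9x89xz9z$7x77y  (last char: 'y')
  sorted[14] = z9z$7x77yz9x89x  (last char: 'x')
Last column: zx$7xz8z79979yx
Original string S is at sorted index 2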